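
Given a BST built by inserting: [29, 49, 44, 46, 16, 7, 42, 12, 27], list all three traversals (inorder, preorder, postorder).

Tree insertion order: [29, 49, 44, 46, 16, 7, 42, 12, 27]
Tree (level-order array): [29, 16, 49, 7, 27, 44, None, None, 12, None, None, 42, 46]
Inorder (L, root, R): [7, 12, 16, 27, 29, 42, 44, 46, 49]
Preorder (root, L, R): [29, 16, 7, 12, 27, 49, 44, 42, 46]
Postorder (L, R, root): [12, 7, 27, 16, 42, 46, 44, 49, 29]


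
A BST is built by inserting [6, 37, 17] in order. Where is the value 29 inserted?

Starting tree (level order): [6, None, 37, 17]
Insertion path: 6 -> 37 -> 17
Result: insert 29 as right child of 17
Final tree (level order): [6, None, 37, 17, None, None, 29]


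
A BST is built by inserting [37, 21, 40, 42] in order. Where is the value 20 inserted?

Starting tree (level order): [37, 21, 40, None, None, None, 42]
Insertion path: 37 -> 21
Result: insert 20 as left child of 21
Final tree (level order): [37, 21, 40, 20, None, None, 42]


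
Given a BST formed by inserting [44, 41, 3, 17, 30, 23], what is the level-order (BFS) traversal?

Tree insertion order: [44, 41, 3, 17, 30, 23]
Tree (level-order array): [44, 41, None, 3, None, None, 17, None, 30, 23]
BFS from the root, enqueuing left then right child of each popped node:
  queue [44] -> pop 44, enqueue [41], visited so far: [44]
  queue [41] -> pop 41, enqueue [3], visited so far: [44, 41]
  queue [3] -> pop 3, enqueue [17], visited so far: [44, 41, 3]
  queue [17] -> pop 17, enqueue [30], visited so far: [44, 41, 3, 17]
  queue [30] -> pop 30, enqueue [23], visited so far: [44, 41, 3, 17, 30]
  queue [23] -> pop 23, enqueue [none], visited so far: [44, 41, 3, 17, 30, 23]
Result: [44, 41, 3, 17, 30, 23]


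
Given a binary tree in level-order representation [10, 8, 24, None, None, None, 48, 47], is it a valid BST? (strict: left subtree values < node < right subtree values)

Level-order array: [10, 8, 24, None, None, None, 48, 47]
Validate using subtree bounds (lo, hi): at each node, require lo < value < hi,
then recurse left with hi=value and right with lo=value.
Preorder trace (stopping at first violation):
  at node 10 with bounds (-inf, +inf): OK
  at node 8 with bounds (-inf, 10): OK
  at node 24 with bounds (10, +inf): OK
  at node 48 with bounds (24, +inf): OK
  at node 47 with bounds (24, 48): OK
No violation found at any node.
Result: Valid BST


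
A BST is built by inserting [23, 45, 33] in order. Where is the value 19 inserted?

Starting tree (level order): [23, None, 45, 33]
Insertion path: 23
Result: insert 19 as left child of 23
Final tree (level order): [23, 19, 45, None, None, 33]


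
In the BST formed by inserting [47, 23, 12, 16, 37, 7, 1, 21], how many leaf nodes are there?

Tree built from: [47, 23, 12, 16, 37, 7, 1, 21]
Tree (level-order array): [47, 23, None, 12, 37, 7, 16, None, None, 1, None, None, 21]
Rule: A leaf has 0 children.
Per-node child counts:
  node 47: 1 child(ren)
  node 23: 2 child(ren)
  node 12: 2 child(ren)
  node 7: 1 child(ren)
  node 1: 0 child(ren)
  node 16: 1 child(ren)
  node 21: 0 child(ren)
  node 37: 0 child(ren)
Matching nodes: [1, 21, 37]
Count of leaf nodes: 3


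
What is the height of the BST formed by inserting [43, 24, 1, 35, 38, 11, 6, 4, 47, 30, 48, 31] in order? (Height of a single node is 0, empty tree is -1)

Insertion order: [43, 24, 1, 35, 38, 11, 6, 4, 47, 30, 48, 31]
Tree (level-order array): [43, 24, 47, 1, 35, None, 48, None, 11, 30, 38, None, None, 6, None, None, 31, None, None, 4]
Compute height bottom-up (empty subtree = -1):
  height(4) = 1 + max(-1, -1) = 0
  height(6) = 1 + max(0, -1) = 1
  height(11) = 1 + max(1, -1) = 2
  height(1) = 1 + max(-1, 2) = 3
  height(31) = 1 + max(-1, -1) = 0
  height(30) = 1 + max(-1, 0) = 1
  height(38) = 1 + max(-1, -1) = 0
  height(35) = 1 + max(1, 0) = 2
  height(24) = 1 + max(3, 2) = 4
  height(48) = 1 + max(-1, -1) = 0
  height(47) = 1 + max(-1, 0) = 1
  height(43) = 1 + max(4, 1) = 5
Height = 5


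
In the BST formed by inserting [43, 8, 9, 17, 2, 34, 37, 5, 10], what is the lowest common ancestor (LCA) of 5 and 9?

Tree insertion order: [43, 8, 9, 17, 2, 34, 37, 5, 10]
Tree (level-order array): [43, 8, None, 2, 9, None, 5, None, 17, None, None, 10, 34, None, None, None, 37]
In a BST, the LCA of p=5, q=9 is the first node v on the
root-to-leaf path with p <= v <= q (go left if both < v, right if both > v).
Walk from root:
  at 43: both 5 and 9 < 43, go left
  at 8: 5 <= 8 <= 9, this is the LCA
LCA = 8


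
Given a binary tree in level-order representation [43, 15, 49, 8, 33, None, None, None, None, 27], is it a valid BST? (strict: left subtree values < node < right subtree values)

Level-order array: [43, 15, 49, 8, 33, None, None, None, None, 27]
Validate using subtree bounds (lo, hi): at each node, require lo < value < hi,
then recurse left with hi=value and right with lo=value.
Preorder trace (stopping at first violation):
  at node 43 with bounds (-inf, +inf): OK
  at node 15 with bounds (-inf, 43): OK
  at node 8 with bounds (-inf, 15): OK
  at node 33 with bounds (15, 43): OK
  at node 27 with bounds (15, 33): OK
  at node 49 with bounds (43, +inf): OK
No violation found at any node.
Result: Valid BST


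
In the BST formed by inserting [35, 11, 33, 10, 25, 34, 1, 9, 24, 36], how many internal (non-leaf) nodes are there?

Tree built from: [35, 11, 33, 10, 25, 34, 1, 9, 24, 36]
Tree (level-order array): [35, 11, 36, 10, 33, None, None, 1, None, 25, 34, None, 9, 24]
Rule: An internal node has at least one child.
Per-node child counts:
  node 35: 2 child(ren)
  node 11: 2 child(ren)
  node 10: 1 child(ren)
  node 1: 1 child(ren)
  node 9: 0 child(ren)
  node 33: 2 child(ren)
  node 25: 1 child(ren)
  node 24: 0 child(ren)
  node 34: 0 child(ren)
  node 36: 0 child(ren)
Matching nodes: [35, 11, 10, 1, 33, 25]
Count of internal (non-leaf) nodes: 6


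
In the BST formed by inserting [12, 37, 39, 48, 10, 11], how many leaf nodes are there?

Tree built from: [12, 37, 39, 48, 10, 11]
Tree (level-order array): [12, 10, 37, None, 11, None, 39, None, None, None, 48]
Rule: A leaf has 0 children.
Per-node child counts:
  node 12: 2 child(ren)
  node 10: 1 child(ren)
  node 11: 0 child(ren)
  node 37: 1 child(ren)
  node 39: 1 child(ren)
  node 48: 0 child(ren)
Matching nodes: [11, 48]
Count of leaf nodes: 2


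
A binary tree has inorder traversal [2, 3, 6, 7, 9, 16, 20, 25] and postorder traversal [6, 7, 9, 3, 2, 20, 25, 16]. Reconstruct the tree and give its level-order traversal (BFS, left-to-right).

Inorder:   [2, 3, 6, 7, 9, 16, 20, 25]
Postorder: [6, 7, 9, 3, 2, 20, 25, 16]
Algorithm: postorder visits root last, so walk postorder right-to-left;
each value is the root of the current inorder slice — split it at that
value, recurse on the right subtree first, then the left.
Recursive splits:
  root=16; inorder splits into left=[2, 3, 6, 7, 9], right=[20, 25]
  root=25; inorder splits into left=[20], right=[]
  root=20; inorder splits into left=[], right=[]
  root=2; inorder splits into left=[], right=[3, 6, 7, 9]
  root=3; inorder splits into left=[], right=[6, 7, 9]
  root=9; inorder splits into left=[6, 7], right=[]
  root=7; inorder splits into left=[6], right=[]
  root=6; inorder splits into left=[], right=[]
Reconstructed level-order: [16, 2, 25, 3, 20, 9, 7, 6]


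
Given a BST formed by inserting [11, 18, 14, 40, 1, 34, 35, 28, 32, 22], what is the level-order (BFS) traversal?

Tree insertion order: [11, 18, 14, 40, 1, 34, 35, 28, 32, 22]
Tree (level-order array): [11, 1, 18, None, None, 14, 40, None, None, 34, None, 28, 35, 22, 32]
BFS from the root, enqueuing left then right child of each popped node:
  queue [11] -> pop 11, enqueue [1, 18], visited so far: [11]
  queue [1, 18] -> pop 1, enqueue [none], visited so far: [11, 1]
  queue [18] -> pop 18, enqueue [14, 40], visited so far: [11, 1, 18]
  queue [14, 40] -> pop 14, enqueue [none], visited so far: [11, 1, 18, 14]
  queue [40] -> pop 40, enqueue [34], visited so far: [11, 1, 18, 14, 40]
  queue [34] -> pop 34, enqueue [28, 35], visited so far: [11, 1, 18, 14, 40, 34]
  queue [28, 35] -> pop 28, enqueue [22, 32], visited so far: [11, 1, 18, 14, 40, 34, 28]
  queue [35, 22, 32] -> pop 35, enqueue [none], visited so far: [11, 1, 18, 14, 40, 34, 28, 35]
  queue [22, 32] -> pop 22, enqueue [none], visited so far: [11, 1, 18, 14, 40, 34, 28, 35, 22]
  queue [32] -> pop 32, enqueue [none], visited so far: [11, 1, 18, 14, 40, 34, 28, 35, 22, 32]
Result: [11, 1, 18, 14, 40, 34, 28, 35, 22, 32]


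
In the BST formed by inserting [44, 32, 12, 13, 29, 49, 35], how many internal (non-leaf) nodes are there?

Tree built from: [44, 32, 12, 13, 29, 49, 35]
Tree (level-order array): [44, 32, 49, 12, 35, None, None, None, 13, None, None, None, 29]
Rule: An internal node has at least one child.
Per-node child counts:
  node 44: 2 child(ren)
  node 32: 2 child(ren)
  node 12: 1 child(ren)
  node 13: 1 child(ren)
  node 29: 0 child(ren)
  node 35: 0 child(ren)
  node 49: 0 child(ren)
Matching nodes: [44, 32, 12, 13]
Count of internal (non-leaf) nodes: 4


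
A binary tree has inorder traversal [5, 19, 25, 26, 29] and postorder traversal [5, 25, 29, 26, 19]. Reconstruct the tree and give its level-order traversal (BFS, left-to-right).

Inorder:   [5, 19, 25, 26, 29]
Postorder: [5, 25, 29, 26, 19]
Algorithm: postorder visits root last, so walk postorder right-to-left;
each value is the root of the current inorder slice — split it at that
value, recurse on the right subtree first, then the left.
Recursive splits:
  root=19; inorder splits into left=[5], right=[25, 26, 29]
  root=26; inorder splits into left=[25], right=[29]
  root=29; inorder splits into left=[], right=[]
  root=25; inorder splits into left=[], right=[]
  root=5; inorder splits into left=[], right=[]
Reconstructed level-order: [19, 5, 26, 25, 29]


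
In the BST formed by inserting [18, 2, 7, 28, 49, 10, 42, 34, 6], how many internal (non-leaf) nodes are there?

Tree built from: [18, 2, 7, 28, 49, 10, 42, 34, 6]
Tree (level-order array): [18, 2, 28, None, 7, None, 49, 6, 10, 42, None, None, None, None, None, 34]
Rule: An internal node has at least one child.
Per-node child counts:
  node 18: 2 child(ren)
  node 2: 1 child(ren)
  node 7: 2 child(ren)
  node 6: 0 child(ren)
  node 10: 0 child(ren)
  node 28: 1 child(ren)
  node 49: 1 child(ren)
  node 42: 1 child(ren)
  node 34: 0 child(ren)
Matching nodes: [18, 2, 7, 28, 49, 42]
Count of internal (non-leaf) nodes: 6


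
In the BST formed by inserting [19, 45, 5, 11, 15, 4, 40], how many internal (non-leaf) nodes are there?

Tree built from: [19, 45, 5, 11, 15, 4, 40]
Tree (level-order array): [19, 5, 45, 4, 11, 40, None, None, None, None, 15]
Rule: An internal node has at least one child.
Per-node child counts:
  node 19: 2 child(ren)
  node 5: 2 child(ren)
  node 4: 0 child(ren)
  node 11: 1 child(ren)
  node 15: 0 child(ren)
  node 45: 1 child(ren)
  node 40: 0 child(ren)
Matching nodes: [19, 5, 11, 45]
Count of internal (non-leaf) nodes: 4


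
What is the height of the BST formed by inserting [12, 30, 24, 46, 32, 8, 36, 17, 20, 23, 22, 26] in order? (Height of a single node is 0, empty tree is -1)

Insertion order: [12, 30, 24, 46, 32, 8, 36, 17, 20, 23, 22, 26]
Tree (level-order array): [12, 8, 30, None, None, 24, 46, 17, 26, 32, None, None, 20, None, None, None, 36, None, 23, None, None, 22]
Compute height bottom-up (empty subtree = -1):
  height(8) = 1 + max(-1, -1) = 0
  height(22) = 1 + max(-1, -1) = 0
  height(23) = 1 + max(0, -1) = 1
  height(20) = 1 + max(-1, 1) = 2
  height(17) = 1 + max(-1, 2) = 3
  height(26) = 1 + max(-1, -1) = 0
  height(24) = 1 + max(3, 0) = 4
  height(36) = 1 + max(-1, -1) = 0
  height(32) = 1 + max(-1, 0) = 1
  height(46) = 1 + max(1, -1) = 2
  height(30) = 1 + max(4, 2) = 5
  height(12) = 1 + max(0, 5) = 6
Height = 6


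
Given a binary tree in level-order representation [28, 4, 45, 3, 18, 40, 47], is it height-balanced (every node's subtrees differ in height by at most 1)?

Tree (level-order array): [28, 4, 45, 3, 18, 40, 47]
Definition: a tree is height-balanced if, at every node, |h(left) - h(right)| <= 1 (empty subtree has height -1).
Bottom-up per-node check:
  node 3: h_left=-1, h_right=-1, diff=0 [OK], height=0
  node 18: h_left=-1, h_right=-1, diff=0 [OK], height=0
  node 4: h_left=0, h_right=0, diff=0 [OK], height=1
  node 40: h_left=-1, h_right=-1, diff=0 [OK], height=0
  node 47: h_left=-1, h_right=-1, diff=0 [OK], height=0
  node 45: h_left=0, h_right=0, diff=0 [OK], height=1
  node 28: h_left=1, h_right=1, diff=0 [OK], height=2
All nodes satisfy the balance condition.
Result: Balanced


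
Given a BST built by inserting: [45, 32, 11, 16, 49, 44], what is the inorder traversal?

Tree insertion order: [45, 32, 11, 16, 49, 44]
Tree (level-order array): [45, 32, 49, 11, 44, None, None, None, 16]
Inorder traversal: [11, 16, 32, 44, 45, 49]


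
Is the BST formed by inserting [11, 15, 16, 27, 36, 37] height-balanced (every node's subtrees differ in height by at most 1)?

Tree (level-order array): [11, None, 15, None, 16, None, 27, None, 36, None, 37]
Definition: a tree is height-balanced if, at every node, |h(left) - h(right)| <= 1 (empty subtree has height -1).
Bottom-up per-node check:
  node 37: h_left=-1, h_right=-1, diff=0 [OK], height=0
  node 36: h_left=-1, h_right=0, diff=1 [OK], height=1
  node 27: h_left=-1, h_right=1, diff=2 [FAIL (|-1-1|=2 > 1)], height=2
  node 16: h_left=-1, h_right=2, diff=3 [FAIL (|-1-2|=3 > 1)], height=3
  node 15: h_left=-1, h_right=3, diff=4 [FAIL (|-1-3|=4 > 1)], height=4
  node 11: h_left=-1, h_right=4, diff=5 [FAIL (|-1-4|=5 > 1)], height=5
Node 27 violates the condition: |-1 - 1| = 2 > 1.
Result: Not balanced


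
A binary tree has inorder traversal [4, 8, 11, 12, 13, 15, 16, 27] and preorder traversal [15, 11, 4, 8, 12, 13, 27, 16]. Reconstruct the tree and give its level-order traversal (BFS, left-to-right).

Inorder:  [4, 8, 11, 12, 13, 15, 16, 27]
Preorder: [15, 11, 4, 8, 12, 13, 27, 16]
Algorithm: preorder visits root first, so consume preorder in order;
for each root, split the current inorder slice at that value into
left-subtree inorder and right-subtree inorder, then recurse.
Recursive splits:
  root=15; inorder splits into left=[4, 8, 11, 12, 13], right=[16, 27]
  root=11; inorder splits into left=[4, 8], right=[12, 13]
  root=4; inorder splits into left=[], right=[8]
  root=8; inorder splits into left=[], right=[]
  root=12; inorder splits into left=[], right=[13]
  root=13; inorder splits into left=[], right=[]
  root=27; inorder splits into left=[16], right=[]
  root=16; inorder splits into left=[], right=[]
Reconstructed level-order: [15, 11, 27, 4, 12, 16, 8, 13]


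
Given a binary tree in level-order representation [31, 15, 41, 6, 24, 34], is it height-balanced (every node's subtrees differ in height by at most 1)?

Tree (level-order array): [31, 15, 41, 6, 24, 34]
Definition: a tree is height-balanced if, at every node, |h(left) - h(right)| <= 1 (empty subtree has height -1).
Bottom-up per-node check:
  node 6: h_left=-1, h_right=-1, diff=0 [OK], height=0
  node 24: h_left=-1, h_right=-1, diff=0 [OK], height=0
  node 15: h_left=0, h_right=0, diff=0 [OK], height=1
  node 34: h_left=-1, h_right=-1, diff=0 [OK], height=0
  node 41: h_left=0, h_right=-1, diff=1 [OK], height=1
  node 31: h_left=1, h_right=1, diff=0 [OK], height=2
All nodes satisfy the balance condition.
Result: Balanced


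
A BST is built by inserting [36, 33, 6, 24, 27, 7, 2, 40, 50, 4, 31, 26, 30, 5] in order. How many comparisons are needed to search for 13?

Search path for 13: 36 -> 33 -> 6 -> 24 -> 7
Found: False
Comparisons: 5


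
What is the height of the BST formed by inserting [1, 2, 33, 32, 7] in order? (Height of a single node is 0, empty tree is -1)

Insertion order: [1, 2, 33, 32, 7]
Tree (level-order array): [1, None, 2, None, 33, 32, None, 7]
Compute height bottom-up (empty subtree = -1):
  height(7) = 1 + max(-1, -1) = 0
  height(32) = 1 + max(0, -1) = 1
  height(33) = 1 + max(1, -1) = 2
  height(2) = 1 + max(-1, 2) = 3
  height(1) = 1 + max(-1, 3) = 4
Height = 4


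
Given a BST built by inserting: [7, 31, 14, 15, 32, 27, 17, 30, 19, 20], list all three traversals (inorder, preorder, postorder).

Tree insertion order: [7, 31, 14, 15, 32, 27, 17, 30, 19, 20]
Tree (level-order array): [7, None, 31, 14, 32, None, 15, None, None, None, 27, 17, 30, None, 19, None, None, None, 20]
Inorder (L, root, R): [7, 14, 15, 17, 19, 20, 27, 30, 31, 32]
Preorder (root, L, R): [7, 31, 14, 15, 27, 17, 19, 20, 30, 32]
Postorder (L, R, root): [20, 19, 17, 30, 27, 15, 14, 32, 31, 7]


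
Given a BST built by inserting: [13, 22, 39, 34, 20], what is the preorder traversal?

Tree insertion order: [13, 22, 39, 34, 20]
Tree (level-order array): [13, None, 22, 20, 39, None, None, 34]
Preorder traversal: [13, 22, 20, 39, 34]


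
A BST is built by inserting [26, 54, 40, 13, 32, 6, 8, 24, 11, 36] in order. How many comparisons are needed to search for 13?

Search path for 13: 26 -> 13
Found: True
Comparisons: 2


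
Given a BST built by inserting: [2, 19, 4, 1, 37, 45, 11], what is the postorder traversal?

Tree insertion order: [2, 19, 4, 1, 37, 45, 11]
Tree (level-order array): [2, 1, 19, None, None, 4, 37, None, 11, None, 45]
Postorder traversal: [1, 11, 4, 45, 37, 19, 2]


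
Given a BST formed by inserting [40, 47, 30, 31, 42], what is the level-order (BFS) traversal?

Tree insertion order: [40, 47, 30, 31, 42]
Tree (level-order array): [40, 30, 47, None, 31, 42]
BFS from the root, enqueuing left then right child of each popped node:
  queue [40] -> pop 40, enqueue [30, 47], visited so far: [40]
  queue [30, 47] -> pop 30, enqueue [31], visited so far: [40, 30]
  queue [47, 31] -> pop 47, enqueue [42], visited so far: [40, 30, 47]
  queue [31, 42] -> pop 31, enqueue [none], visited so far: [40, 30, 47, 31]
  queue [42] -> pop 42, enqueue [none], visited so far: [40, 30, 47, 31, 42]
Result: [40, 30, 47, 31, 42]


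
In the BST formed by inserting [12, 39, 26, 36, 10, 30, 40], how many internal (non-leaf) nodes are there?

Tree built from: [12, 39, 26, 36, 10, 30, 40]
Tree (level-order array): [12, 10, 39, None, None, 26, 40, None, 36, None, None, 30]
Rule: An internal node has at least one child.
Per-node child counts:
  node 12: 2 child(ren)
  node 10: 0 child(ren)
  node 39: 2 child(ren)
  node 26: 1 child(ren)
  node 36: 1 child(ren)
  node 30: 0 child(ren)
  node 40: 0 child(ren)
Matching nodes: [12, 39, 26, 36]
Count of internal (non-leaf) nodes: 4


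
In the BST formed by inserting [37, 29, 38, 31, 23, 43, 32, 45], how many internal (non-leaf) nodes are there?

Tree built from: [37, 29, 38, 31, 23, 43, 32, 45]
Tree (level-order array): [37, 29, 38, 23, 31, None, 43, None, None, None, 32, None, 45]
Rule: An internal node has at least one child.
Per-node child counts:
  node 37: 2 child(ren)
  node 29: 2 child(ren)
  node 23: 0 child(ren)
  node 31: 1 child(ren)
  node 32: 0 child(ren)
  node 38: 1 child(ren)
  node 43: 1 child(ren)
  node 45: 0 child(ren)
Matching nodes: [37, 29, 31, 38, 43]
Count of internal (non-leaf) nodes: 5


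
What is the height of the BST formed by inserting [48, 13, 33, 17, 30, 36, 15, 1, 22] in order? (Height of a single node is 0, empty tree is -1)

Insertion order: [48, 13, 33, 17, 30, 36, 15, 1, 22]
Tree (level-order array): [48, 13, None, 1, 33, None, None, 17, 36, 15, 30, None, None, None, None, 22]
Compute height bottom-up (empty subtree = -1):
  height(1) = 1 + max(-1, -1) = 0
  height(15) = 1 + max(-1, -1) = 0
  height(22) = 1 + max(-1, -1) = 0
  height(30) = 1 + max(0, -1) = 1
  height(17) = 1 + max(0, 1) = 2
  height(36) = 1 + max(-1, -1) = 0
  height(33) = 1 + max(2, 0) = 3
  height(13) = 1 + max(0, 3) = 4
  height(48) = 1 + max(4, -1) = 5
Height = 5


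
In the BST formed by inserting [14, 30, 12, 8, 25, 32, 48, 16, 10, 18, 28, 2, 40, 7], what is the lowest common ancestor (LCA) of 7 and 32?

Tree insertion order: [14, 30, 12, 8, 25, 32, 48, 16, 10, 18, 28, 2, 40, 7]
Tree (level-order array): [14, 12, 30, 8, None, 25, 32, 2, 10, 16, 28, None, 48, None, 7, None, None, None, 18, None, None, 40]
In a BST, the LCA of p=7, q=32 is the first node v on the
root-to-leaf path with p <= v <= q (go left if both < v, right if both > v).
Walk from root:
  at 14: 7 <= 14 <= 32, this is the LCA
LCA = 14


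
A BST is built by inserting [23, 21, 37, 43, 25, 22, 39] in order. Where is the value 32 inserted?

Starting tree (level order): [23, 21, 37, None, 22, 25, 43, None, None, None, None, 39]
Insertion path: 23 -> 37 -> 25
Result: insert 32 as right child of 25
Final tree (level order): [23, 21, 37, None, 22, 25, 43, None, None, None, 32, 39]


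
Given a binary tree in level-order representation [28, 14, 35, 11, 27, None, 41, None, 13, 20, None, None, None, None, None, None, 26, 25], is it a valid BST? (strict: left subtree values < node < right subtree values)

Level-order array: [28, 14, 35, 11, 27, None, 41, None, 13, 20, None, None, None, None, None, None, 26, 25]
Validate using subtree bounds (lo, hi): at each node, require lo < value < hi,
then recurse left with hi=value and right with lo=value.
Preorder trace (stopping at first violation):
  at node 28 with bounds (-inf, +inf): OK
  at node 14 with bounds (-inf, 28): OK
  at node 11 with bounds (-inf, 14): OK
  at node 13 with bounds (11, 14): OK
  at node 27 with bounds (14, 28): OK
  at node 20 with bounds (14, 27): OK
  at node 26 with bounds (20, 27): OK
  at node 25 with bounds (20, 26): OK
  at node 35 with bounds (28, +inf): OK
  at node 41 with bounds (35, +inf): OK
No violation found at any node.
Result: Valid BST


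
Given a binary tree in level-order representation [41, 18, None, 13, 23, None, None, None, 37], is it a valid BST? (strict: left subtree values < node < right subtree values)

Level-order array: [41, 18, None, 13, 23, None, None, None, 37]
Validate using subtree bounds (lo, hi): at each node, require lo < value < hi,
then recurse left with hi=value and right with lo=value.
Preorder trace (stopping at first violation):
  at node 41 with bounds (-inf, +inf): OK
  at node 18 with bounds (-inf, 41): OK
  at node 13 with bounds (-inf, 18): OK
  at node 23 with bounds (18, 41): OK
  at node 37 with bounds (23, 41): OK
No violation found at any node.
Result: Valid BST


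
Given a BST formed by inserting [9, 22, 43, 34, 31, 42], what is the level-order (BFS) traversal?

Tree insertion order: [9, 22, 43, 34, 31, 42]
Tree (level-order array): [9, None, 22, None, 43, 34, None, 31, 42]
BFS from the root, enqueuing left then right child of each popped node:
  queue [9] -> pop 9, enqueue [22], visited so far: [9]
  queue [22] -> pop 22, enqueue [43], visited so far: [9, 22]
  queue [43] -> pop 43, enqueue [34], visited so far: [9, 22, 43]
  queue [34] -> pop 34, enqueue [31, 42], visited so far: [9, 22, 43, 34]
  queue [31, 42] -> pop 31, enqueue [none], visited so far: [9, 22, 43, 34, 31]
  queue [42] -> pop 42, enqueue [none], visited so far: [9, 22, 43, 34, 31, 42]
Result: [9, 22, 43, 34, 31, 42]


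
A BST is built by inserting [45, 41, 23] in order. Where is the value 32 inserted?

Starting tree (level order): [45, 41, None, 23]
Insertion path: 45 -> 41 -> 23
Result: insert 32 as right child of 23
Final tree (level order): [45, 41, None, 23, None, None, 32]


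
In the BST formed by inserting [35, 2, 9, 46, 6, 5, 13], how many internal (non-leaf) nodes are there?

Tree built from: [35, 2, 9, 46, 6, 5, 13]
Tree (level-order array): [35, 2, 46, None, 9, None, None, 6, 13, 5]
Rule: An internal node has at least one child.
Per-node child counts:
  node 35: 2 child(ren)
  node 2: 1 child(ren)
  node 9: 2 child(ren)
  node 6: 1 child(ren)
  node 5: 0 child(ren)
  node 13: 0 child(ren)
  node 46: 0 child(ren)
Matching nodes: [35, 2, 9, 6]
Count of internal (non-leaf) nodes: 4


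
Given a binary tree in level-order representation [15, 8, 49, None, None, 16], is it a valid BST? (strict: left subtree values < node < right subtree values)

Level-order array: [15, 8, 49, None, None, 16]
Validate using subtree bounds (lo, hi): at each node, require lo < value < hi,
then recurse left with hi=value and right with lo=value.
Preorder trace (stopping at first violation):
  at node 15 with bounds (-inf, +inf): OK
  at node 8 with bounds (-inf, 15): OK
  at node 49 with bounds (15, +inf): OK
  at node 16 with bounds (15, 49): OK
No violation found at any node.
Result: Valid BST


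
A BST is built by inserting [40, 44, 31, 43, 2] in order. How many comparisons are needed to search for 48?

Search path for 48: 40 -> 44
Found: False
Comparisons: 2


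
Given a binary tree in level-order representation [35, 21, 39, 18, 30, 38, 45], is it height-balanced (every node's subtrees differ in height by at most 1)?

Tree (level-order array): [35, 21, 39, 18, 30, 38, 45]
Definition: a tree is height-balanced if, at every node, |h(left) - h(right)| <= 1 (empty subtree has height -1).
Bottom-up per-node check:
  node 18: h_left=-1, h_right=-1, diff=0 [OK], height=0
  node 30: h_left=-1, h_right=-1, diff=0 [OK], height=0
  node 21: h_left=0, h_right=0, diff=0 [OK], height=1
  node 38: h_left=-1, h_right=-1, diff=0 [OK], height=0
  node 45: h_left=-1, h_right=-1, diff=0 [OK], height=0
  node 39: h_left=0, h_right=0, diff=0 [OK], height=1
  node 35: h_left=1, h_right=1, diff=0 [OK], height=2
All nodes satisfy the balance condition.
Result: Balanced


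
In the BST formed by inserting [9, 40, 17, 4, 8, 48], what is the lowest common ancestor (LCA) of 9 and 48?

Tree insertion order: [9, 40, 17, 4, 8, 48]
Tree (level-order array): [9, 4, 40, None, 8, 17, 48]
In a BST, the LCA of p=9, q=48 is the first node v on the
root-to-leaf path with p <= v <= q (go left if both < v, right if both > v).
Walk from root:
  at 9: 9 <= 9 <= 48, this is the LCA
LCA = 9


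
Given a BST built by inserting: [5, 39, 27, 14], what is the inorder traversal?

Tree insertion order: [5, 39, 27, 14]
Tree (level-order array): [5, None, 39, 27, None, 14]
Inorder traversal: [5, 14, 27, 39]


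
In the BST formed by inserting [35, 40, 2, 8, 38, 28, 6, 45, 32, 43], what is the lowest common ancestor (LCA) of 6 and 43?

Tree insertion order: [35, 40, 2, 8, 38, 28, 6, 45, 32, 43]
Tree (level-order array): [35, 2, 40, None, 8, 38, 45, 6, 28, None, None, 43, None, None, None, None, 32]
In a BST, the LCA of p=6, q=43 is the first node v on the
root-to-leaf path with p <= v <= q (go left if both < v, right if both > v).
Walk from root:
  at 35: 6 <= 35 <= 43, this is the LCA
LCA = 35


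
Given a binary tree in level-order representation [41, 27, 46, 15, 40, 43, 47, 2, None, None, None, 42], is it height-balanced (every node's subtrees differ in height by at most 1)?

Tree (level-order array): [41, 27, 46, 15, 40, 43, 47, 2, None, None, None, 42]
Definition: a tree is height-balanced if, at every node, |h(left) - h(right)| <= 1 (empty subtree has height -1).
Bottom-up per-node check:
  node 2: h_left=-1, h_right=-1, diff=0 [OK], height=0
  node 15: h_left=0, h_right=-1, diff=1 [OK], height=1
  node 40: h_left=-1, h_right=-1, diff=0 [OK], height=0
  node 27: h_left=1, h_right=0, diff=1 [OK], height=2
  node 42: h_left=-1, h_right=-1, diff=0 [OK], height=0
  node 43: h_left=0, h_right=-1, diff=1 [OK], height=1
  node 47: h_left=-1, h_right=-1, diff=0 [OK], height=0
  node 46: h_left=1, h_right=0, diff=1 [OK], height=2
  node 41: h_left=2, h_right=2, diff=0 [OK], height=3
All nodes satisfy the balance condition.
Result: Balanced


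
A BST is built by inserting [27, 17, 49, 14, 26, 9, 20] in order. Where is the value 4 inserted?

Starting tree (level order): [27, 17, 49, 14, 26, None, None, 9, None, 20]
Insertion path: 27 -> 17 -> 14 -> 9
Result: insert 4 as left child of 9
Final tree (level order): [27, 17, 49, 14, 26, None, None, 9, None, 20, None, 4]


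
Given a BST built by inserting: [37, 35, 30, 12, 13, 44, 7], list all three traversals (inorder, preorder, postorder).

Tree insertion order: [37, 35, 30, 12, 13, 44, 7]
Tree (level-order array): [37, 35, 44, 30, None, None, None, 12, None, 7, 13]
Inorder (L, root, R): [7, 12, 13, 30, 35, 37, 44]
Preorder (root, L, R): [37, 35, 30, 12, 7, 13, 44]
Postorder (L, R, root): [7, 13, 12, 30, 35, 44, 37]


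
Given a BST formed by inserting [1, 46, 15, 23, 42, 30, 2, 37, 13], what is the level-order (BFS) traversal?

Tree insertion order: [1, 46, 15, 23, 42, 30, 2, 37, 13]
Tree (level-order array): [1, None, 46, 15, None, 2, 23, None, 13, None, 42, None, None, 30, None, None, 37]
BFS from the root, enqueuing left then right child of each popped node:
  queue [1] -> pop 1, enqueue [46], visited so far: [1]
  queue [46] -> pop 46, enqueue [15], visited so far: [1, 46]
  queue [15] -> pop 15, enqueue [2, 23], visited so far: [1, 46, 15]
  queue [2, 23] -> pop 2, enqueue [13], visited so far: [1, 46, 15, 2]
  queue [23, 13] -> pop 23, enqueue [42], visited so far: [1, 46, 15, 2, 23]
  queue [13, 42] -> pop 13, enqueue [none], visited so far: [1, 46, 15, 2, 23, 13]
  queue [42] -> pop 42, enqueue [30], visited so far: [1, 46, 15, 2, 23, 13, 42]
  queue [30] -> pop 30, enqueue [37], visited so far: [1, 46, 15, 2, 23, 13, 42, 30]
  queue [37] -> pop 37, enqueue [none], visited so far: [1, 46, 15, 2, 23, 13, 42, 30, 37]
Result: [1, 46, 15, 2, 23, 13, 42, 30, 37]


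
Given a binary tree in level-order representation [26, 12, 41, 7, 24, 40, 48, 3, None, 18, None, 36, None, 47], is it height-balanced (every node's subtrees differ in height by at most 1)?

Tree (level-order array): [26, 12, 41, 7, 24, 40, 48, 3, None, 18, None, 36, None, 47]
Definition: a tree is height-balanced if, at every node, |h(left) - h(right)| <= 1 (empty subtree has height -1).
Bottom-up per-node check:
  node 3: h_left=-1, h_right=-1, diff=0 [OK], height=0
  node 7: h_left=0, h_right=-1, diff=1 [OK], height=1
  node 18: h_left=-1, h_right=-1, diff=0 [OK], height=0
  node 24: h_left=0, h_right=-1, diff=1 [OK], height=1
  node 12: h_left=1, h_right=1, diff=0 [OK], height=2
  node 36: h_left=-1, h_right=-1, diff=0 [OK], height=0
  node 40: h_left=0, h_right=-1, diff=1 [OK], height=1
  node 47: h_left=-1, h_right=-1, diff=0 [OK], height=0
  node 48: h_left=0, h_right=-1, diff=1 [OK], height=1
  node 41: h_left=1, h_right=1, diff=0 [OK], height=2
  node 26: h_left=2, h_right=2, diff=0 [OK], height=3
All nodes satisfy the balance condition.
Result: Balanced


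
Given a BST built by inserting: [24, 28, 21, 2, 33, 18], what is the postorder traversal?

Tree insertion order: [24, 28, 21, 2, 33, 18]
Tree (level-order array): [24, 21, 28, 2, None, None, 33, None, 18]
Postorder traversal: [18, 2, 21, 33, 28, 24]


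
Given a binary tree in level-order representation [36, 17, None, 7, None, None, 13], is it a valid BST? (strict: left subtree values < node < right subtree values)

Level-order array: [36, 17, None, 7, None, None, 13]
Validate using subtree bounds (lo, hi): at each node, require lo < value < hi,
then recurse left with hi=value and right with lo=value.
Preorder trace (stopping at first violation):
  at node 36 with bounds (-inf, +inf): OK
  at node 17 with bounds (-inf, 36): OK
  at node 7 with bounds (-inf, 17): OK
  at node 13 with bounds (7, 17): OK
No violation found at any node.
Result: Valid BST


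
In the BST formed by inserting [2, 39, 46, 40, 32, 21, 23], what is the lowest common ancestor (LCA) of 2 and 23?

Tree insertion order: [2, 39, 46, 40, 32, 21, 23]
Tree (level-order array): [2, None, 39, 32, 46, 21, None, 40, None, None, 23]
In a BST, the LCA of p=2, q=23 is the first node v on the
root-to-leaf path with p <= v <= q (go left if both < v, right if both > v).
Walk from root:
  at 2: 2 <= 2 <= 23, this is the LCA
LCA = 2


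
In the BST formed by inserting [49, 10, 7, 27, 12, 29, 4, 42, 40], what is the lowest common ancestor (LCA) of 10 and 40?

Tree insertion order: [49, 10, 7, 27, 12, 29, 4, 42, 40]
Tree (level-order array): [49, 10, None, 7, 27, 4, None, 12, 29, None, None, None, None, None, 42, 40]
In a BST, the LCA of p=10, q=40 is the first node v on the
root-to-leaf path with p <= v <= q (go left if both < v, right if both > v).
Walk from root:
  at 49: both 10 and 40 < 49, go left
  at 10: 10 <= 10 <= 40, this is the LCA
LCA = 10


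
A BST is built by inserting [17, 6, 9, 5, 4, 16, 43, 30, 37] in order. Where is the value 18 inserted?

Starting tree (level order): [17, 6, 43, 5, 9, 30, None, 4, None, None, 16, None, 37]
Insertion path: 17 -> 43 -> 30
Result: insert 18 as left child of 30
Final tree (level order): [17, 6, 43, 5, 9, 30, None, 4, None, None, 16, 18, 37]


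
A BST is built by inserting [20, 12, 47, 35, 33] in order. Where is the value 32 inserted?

Starting tree (level order): [20, 12, 47, None, None, 35, None, 33]
Insertion path: 20 -> 47 -> 35 -> 33
Result: insert 32 as left child of 33
Final tree (level order): [20, 12, 47, None, None, 35, None, 33, None, 32]


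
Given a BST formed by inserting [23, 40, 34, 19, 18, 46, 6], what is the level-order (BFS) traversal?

Tree insertion order: [23, 40, 34, 19, 18, 46, 6]
Tree (level-order array): [23, 19, 40, 18, None, 34, 46, 6]
BFS from the root, enqueuing left then right child of each popped node:
  queue [23] -> pop 23, enqueue [19, 40], visited so far: [23]
  queue [19, 40] -> pop 19, enqueue [18], visited so far: [23, 19]
  queue [40, 18] -> pop 40, enqueue [34, 46], visited so far: [23, 19, 40]
  queue [18, 34, 46] -> pop 18, enqueue [6], visited so far: [23, 19, 40, 18]
  queue [34, 46, 6] -> pop 34, enqueue [none], visited so far: [23, 19, 40, 18, 34]
  queue [46, 6] -> pop 46, enqueue [none], visited so far: [23, 19, 40, 18, 34, 46]
  queue [6] -> pop 6, enqueue [none], visited so far: [23, 19, 40, 18, 34, 46, 6]
Result: [23, 19, 40, 18, 34, 46, 6]


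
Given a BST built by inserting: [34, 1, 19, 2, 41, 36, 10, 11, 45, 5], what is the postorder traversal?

Tree insertion order: [34, 1, 19, 2, 41, 36, 10, 11, 45, 5]
Tree (level-order array): [34, 1, 41, None, 19, 36, 45, 2, None, None, None, None, None, None, 10, 5, 11]
Postorder traversal: [5, 11, 10, 2, 19, 1, 36, 45, 41, 34]


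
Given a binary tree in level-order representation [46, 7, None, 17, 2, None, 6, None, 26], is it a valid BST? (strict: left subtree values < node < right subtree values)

Level-order array: [46, 7, None, 17, 2, None, 6, None, 26]
Validate using subtree bounds (lo, hi): at each node, require lo < value < hi,
then recurse left with hi=value and right with lo=value.
Preorder trace (stopping at first violation):
  at node 46 with bounds (-inf, +inf): OK
  at node 7 with bounds (-inf, 46): OK
  at node 17 with bounds (-inf, 7): VIOLATION
Node 17 violates its bound: not (-inf < 17 < 7).
Result: Not a valid BST


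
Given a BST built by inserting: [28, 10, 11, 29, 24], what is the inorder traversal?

Tree insertion order: [28, 10, 11, 29, 24]
Tree (level-order array): [28, 10, 29, None, 11, None, None, None, 24]
Inorder traversal: [10, 11, 24, 28, 29]


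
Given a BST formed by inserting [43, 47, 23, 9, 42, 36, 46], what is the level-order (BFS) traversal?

Tree insertion order: [43, 47, 23, 9, 42, 36, 46]
Tree (level-order array): [43, 23, 47, 9, 42, 46, None, None, None, 36]
BFS from the root, enqueuing left then right child of each popped node:
  queue [43] -> pop 43, enqueue [23, 47], visited so far: [43]
  queue [23, 47] -> pop 23, enqueue [9, 42], visited so far: [43, 23]
  queue [47, 9, 42] -> pop 47, enqueue [46], visited so far: [43, 23, 47]
  queue [9, 42, 46] -> pop 9, enqueue [none], visited so far: [43, 23, 47, 9]
  queue [42, 46] -> pop 42, enqueue [36], visited so far: [43, 23, 47, 9, 42]
  queue [46, 36] -> pop 46, enqueue [none], visited so far: [43, 23, 47, 9, 42, 46]
  queue [36] -> pop 36, enqueue [none], visited so far: [43, 23, 47, 9, 42, 46, 36]
Result: [43, 23, 47, 9, 42, 46, 36]


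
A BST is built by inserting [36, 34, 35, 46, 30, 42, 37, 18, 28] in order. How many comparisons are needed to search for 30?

Search path for 30: 36 -> 34 -> 30
Found: True
Comparisons: 3


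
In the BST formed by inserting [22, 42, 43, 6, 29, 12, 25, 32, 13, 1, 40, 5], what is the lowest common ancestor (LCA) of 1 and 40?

Tree insertion order: [22, 42, 43, 6, 29, 12, 25, 32, 13, 1, 40, 5]
Tree (level-order array): [22, 6, 42, 1, 12, 29, 43, None, 5, None, 13, 25, 32, None, None, None, None, None, None, None, None, None, 40]
In a BST, the LCA of p=1, q=40 is the first node v on the
root-to-leaf path with p <= v <= q (go left if both < v, right if both > v).
Walk from root:
  at 22: 1 <= 22 <= 40, this is the LCA
LCA = 22


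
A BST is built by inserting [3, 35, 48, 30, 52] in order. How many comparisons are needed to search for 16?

Search path for 16: 3 -> 35 -> 30
Found: False
Comparisons: 3


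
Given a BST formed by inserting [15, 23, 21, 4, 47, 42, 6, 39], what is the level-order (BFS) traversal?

Tree insertion order: [15, 23, 21, 4, 47, 42, 6, 39]
Tree (level-order array): [15, 4, 23, None, 6, 21, 47, None, None, None, None, 42, None, 39]
BFS from the root, enqueuing left then right child of each popped node:
  queue [15] -> pop 15, enqueue [4, 23], visited so far: [15]
  queue [4, 23] -> pop 4, enqueue [6], visited so far: [15, 4]
  queue [23, 6] -> pop 23, enqueue [21, 47], visited so far: [15, 4, 23]
  queue [6, 21, 47] -> pop 6, enqueue [none], visited so far: [15, 4, 23, 6]
  queue [21, 47] -> pop 21, enqueue [none], visited so far: [15, 4, 23, 6, 21]
  queue [47] -> pop 47, enqueue [42], visited so far: [15, 4, 23, 6, 21, 47]
  queue [42] -> pop 42, enqueue [39], visited so far: [15, 4, 23, 6, 21, 47, 42]
  queue [39] -> pop 39, enqueue [none], visited so far: [15, 4, 23, 6, 21, 47, 42, 39]
Result: [15, 4, 23, 6, 21, 47, 42, 39]


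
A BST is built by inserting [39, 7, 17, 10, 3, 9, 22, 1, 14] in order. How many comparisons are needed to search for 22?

Search path for 22: 39 -> 7 -> 17 -> 22
Found: True
Comparisons: 4


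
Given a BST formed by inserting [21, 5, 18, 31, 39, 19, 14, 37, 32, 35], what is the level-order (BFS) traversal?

Tree insertion order: [21, 5, 18, 31, 39, 19, 14, 37, 32, 35]
Tree (level-order array): [21, 5, 31, None, 18, None, 39, 14, 19, 37, None, None, None, None, None, 32, None, None, 35]
BFS from the root, enqueuing left then right child of each popped node:
  queue [21] -> pop 21, enqueue [5, 31], visited so far: [21]
  queue [5, 31] -> pop 5, enqueue [18], visited so far: [21, 5]
  queue [31, 18] -> pop 31, enqueue [39], visited so far: [21, 5, 31]
  queue [18, 39] -> pop 18, enqueue [14, 19], visited so far: [21, 5, 31, 18]
  queue [39, 14, 19] -> pop 39, enqueue [37], visited so far: [21, 5, 31, 18, 39]
  queue [14, 19, 37] -> pop 14, enqueue [none], visited so far: [21, 5, 31, 18, 39, 14]
  queue [19, 37] -> pop 19, enqueue [none], visited so far: [21, 5, 31, 18, 39, 14, 19]
  queue [37] -> pop 37, enqueue [32], visited so far: [21, 5, 31, 18, 39, 14, 19, 37]
  queue [32] -> pop 32, enqueue [35], visited so far: [21, 5, 31, 18, 39, 14, 19, 37, 32]
  queue [35] -> pop 35, enqueue [none], visited so far: [21, 5, 31, 18, 39, 14, 19, 37, 32, 35]
Result: [21, 5, 31, 18, 39, 14, 19, 37, 32, 35]


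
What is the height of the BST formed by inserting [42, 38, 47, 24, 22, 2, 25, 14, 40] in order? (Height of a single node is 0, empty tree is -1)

Insertion order: [42, 38, 47, 24, 22, 2, 25, 14, 40]
Tree (level-order array): [42, 38, 47, 24, 40, None, None, 22, 25, None, None, 2, None, None, None, None, 14]
Compute height bottom-up (empty subtree = -1):
  height(14) = 1 + max(-1, -1) = 0
  height(2) = 1 + max(-1, 0) = 1
  height(22) = 1 + max(1, -1) = 2
  height(25) = 1 + max(-1, -1) = 0
  height(24) = 1 + max(2, 0) = 3
  height(40) = 1 + max(-1, -1) = 0
  height(38) = 1 + max(3, 0) = 4
  height(47) = 1 + max(-1, -1) = 0
  height(42) = 1 + max(4, 0) = 5
Height = 5


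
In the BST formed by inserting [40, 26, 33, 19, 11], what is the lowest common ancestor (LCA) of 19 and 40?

Tree insertion order: [40, 26, 33, 19, 11]
Tree (level-order array): [40, 26, None, 19, 33, 11]
In a BST, the LCA of p=19, q=40 is the first node v on the
root-to-leaf path with p <= v <= q (go left if both < v, right if both > v).
Walk from root:
  at 40: 19 <= 40 <= 40, this is the LCA
LCA = 40
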